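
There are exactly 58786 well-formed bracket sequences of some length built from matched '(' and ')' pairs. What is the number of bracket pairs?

Balanced strings of n bracket-pairs are counted by C_n, and C_11 = 58786.

11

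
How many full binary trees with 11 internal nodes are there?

Full binary trees with n internal nodes are counted by C_n; here n = 11.
C_11 = 58786.

58786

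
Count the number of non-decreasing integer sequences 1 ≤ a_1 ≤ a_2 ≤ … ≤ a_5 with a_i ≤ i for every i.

Weakly increasing sequences with a_i ≤ i biject with Dyck paths of semilength 5, so there are C_5.
C_5 = C(10,5)/6 = 252/6 = 42.

42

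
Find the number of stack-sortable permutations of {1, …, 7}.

Stack-sortable permutations are exactly the 231-avoiding ones, counted by C_n; here n = 7.
C_7 = C(14,7)/8 = 3432/8 = 429.

429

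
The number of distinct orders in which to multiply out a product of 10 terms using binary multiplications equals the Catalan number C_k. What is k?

9

Parenthesizations of m factors correspond to full binary trees with m leaves, counted by C_{m−1}; m = 10 gives C_9.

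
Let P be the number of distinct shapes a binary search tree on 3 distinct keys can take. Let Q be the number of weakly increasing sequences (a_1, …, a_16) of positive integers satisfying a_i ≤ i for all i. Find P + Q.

35357675

There are C_n binary search tree shapes on n keys; with n = 3 that is C_3. So P = C_3 = 5.
Weakly increasing sequences with a_i ≤ i biject with Dyck paths of semilength 16, so there are C_16. So Q = C_16 = 35357670.
P + Q = 5 + 35357670 = 35357675.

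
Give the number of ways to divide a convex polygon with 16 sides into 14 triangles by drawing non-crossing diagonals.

2674440

The number of triangulations of a 16-gon is the Catalan number C_14 (index = sides − 2).
C_14 = 2674440.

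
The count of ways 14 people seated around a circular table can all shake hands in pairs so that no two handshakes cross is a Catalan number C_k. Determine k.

7

With 14 = 2·7 people, non-crossing handshake pairings are non-crossing perfect matchings on a circle, counted by C_7.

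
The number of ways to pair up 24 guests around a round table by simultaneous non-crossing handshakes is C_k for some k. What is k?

12

With 24 = 2·12 people, non-crossing handshake pairings are non-crossing perfect matchings on a circle, counted by C_12.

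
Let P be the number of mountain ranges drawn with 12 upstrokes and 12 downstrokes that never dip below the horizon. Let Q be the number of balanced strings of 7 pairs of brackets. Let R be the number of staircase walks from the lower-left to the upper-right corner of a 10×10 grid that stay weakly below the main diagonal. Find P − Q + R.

224379

Dyck paths of semilength n (length 2n) are counted by C_n; here n = 12. So P = C_12 = 208012.
A balanced arrangement of 7 bracket pairs is a Dyck word of semilength 7, so the count is C_7. So Q = C_7 = 429.
Monotone paths in an n×n grid that stay weakly below the diagonal are counted by C_n; here n = 10. So R = C_10 = 16796.
P − Q + R = 208012 − 429 + 16796 = 224379.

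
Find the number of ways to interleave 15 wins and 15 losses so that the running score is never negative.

9694845

Reading a vote for the leader as '(' and for the other as ')' turns such a sequence into a balanced string of 15 pairs, so the count is C_15.
C_15 = C(30,15)/16 = 155117520/16 = 9694845.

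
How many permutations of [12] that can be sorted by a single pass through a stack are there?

208012

By Knuth's characterisation, the stack-sortable permutations of length 12 are the 231-avoiders, numbering C_12.
C_12 = C_11 · 2(2·11+1)/(11+2) = 58786 · 46/13 = 208012.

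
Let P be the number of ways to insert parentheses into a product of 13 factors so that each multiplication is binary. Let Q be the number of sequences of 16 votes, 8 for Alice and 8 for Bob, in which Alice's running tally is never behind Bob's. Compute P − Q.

206582

Ways to associate a product of 13 factors correspond to binary trees on 13 leaves, so the count is C_12. So P = C_12 = 208012.
Ballot sequences with n votes each where one side never trails are Dyck words, counted by C_n; here n = 8. So Q = C_8 = 1430.
P − Q = 208012 − 1430 = 206582.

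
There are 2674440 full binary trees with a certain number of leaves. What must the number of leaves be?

15

Full binary trees with L leaves are counted by C_{L−1}, and C_14 = 2674440.
So the index is 14, and the number of leaves is 14 + 1 = 15.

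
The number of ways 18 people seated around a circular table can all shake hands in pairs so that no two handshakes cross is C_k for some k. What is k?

9

With 18 = 2·9 people, non-crossing handshake pairings are non-crossing perfect matchings on a circle, counted by C_9.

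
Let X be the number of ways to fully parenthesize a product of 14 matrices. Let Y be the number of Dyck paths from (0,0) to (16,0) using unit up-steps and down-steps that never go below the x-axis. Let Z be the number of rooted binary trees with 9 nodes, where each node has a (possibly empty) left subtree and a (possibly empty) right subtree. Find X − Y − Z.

736608

Ways to associate a product of 14 factors correspond to binary trees on 14 leaves, so the count is C_13. So X = C_13 = 742900.
Dyck paths of semilength n (length 2n) are counted by C_n; here n = 8. So Y = C_8 = 1430.
Binary trees (left/right distinguished) on n nodes are counted by C_n; here n = 9. So Z = C_9 = 4862.
X − Y − Z = 742900 − 1430 − 4862 = 736608.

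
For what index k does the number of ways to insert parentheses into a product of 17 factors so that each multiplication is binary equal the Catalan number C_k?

16

Parenthesizations of m factors correspond to full binary trees with m leaves, counted by C_{m−1}; m = 17 gives C_16.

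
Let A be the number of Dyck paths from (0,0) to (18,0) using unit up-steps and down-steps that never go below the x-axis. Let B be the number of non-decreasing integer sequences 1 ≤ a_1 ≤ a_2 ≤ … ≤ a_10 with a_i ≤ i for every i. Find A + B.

21658

Paths of 9 up- and 9 down-steps that never dip below the axis are Dyck paths; their count is C_9. So A = C_9 = 4862.
Weakly increasing sequences with a_i ≤ i biject with Dyck paths of semilength 10, so there are C_10. So B = C_10 = 16796.
A + B = 4862 + 16796 = 21658.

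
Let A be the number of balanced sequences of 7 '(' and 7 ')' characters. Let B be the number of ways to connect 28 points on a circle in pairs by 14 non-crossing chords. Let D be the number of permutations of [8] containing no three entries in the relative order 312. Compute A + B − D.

With 7 pairs the number of balanced bracket strings is the Catalan number C_7. So A = C_7 = 429.
Pairing 28 circle points by 14 non-crossing chords gives C_14 matchings. So B = C_14 = 2674440.
Permutations of [n] avoiding any single length-3 pattern are counted by C_n; here n = 8. So D = C_8 = 1430.
A + B − D = 429 + 2674440 − 1430 = 2673439.

2673439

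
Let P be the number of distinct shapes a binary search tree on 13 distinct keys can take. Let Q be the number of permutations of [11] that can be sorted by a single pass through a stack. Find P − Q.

Binary trees (left/right distinguished) on n nodes are counted by C_n; here n = 13. So P = C_13 = 742900.
Stack-sortable permutations are exactly the 231-avoiding ones, counted by C_n; here n = 11. So Q = C_11 = 58786.
P − Q = 742900 − 58786 = 684114.

684114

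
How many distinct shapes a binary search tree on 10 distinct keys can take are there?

There are C_n binary search tree shapes on n keys; with n = 10 that is C_10.
C_10 = C_9 · 2(2·9+1)/(9+2) = 4862 · 38/11 = 16796.

16796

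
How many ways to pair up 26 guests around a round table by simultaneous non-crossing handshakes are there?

742900

Non-crossing handshake pairings of 2n people are counted by C_n; 26 people gives n = 13.
C_13 = C(26,13)/14 = 10400600/14 = 742900.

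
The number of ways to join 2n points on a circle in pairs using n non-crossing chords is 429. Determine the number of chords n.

Non-crossing pairings of 2n points on a circle are counted by C_n, and C_7 = 429.

7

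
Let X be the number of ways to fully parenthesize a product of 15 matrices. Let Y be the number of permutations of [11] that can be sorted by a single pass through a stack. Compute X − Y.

2615654

Bracketing 15 factors into binary products is counted by C_{15−1} = C_14. So X = C_14 = 2674440.
Stack-sortable permutations are exactly the 231-avoiding ones, counted by C_n; here n = 11. So Y = C_11 = 58786.
X − Y = 2674440 − 58786 = 2615654.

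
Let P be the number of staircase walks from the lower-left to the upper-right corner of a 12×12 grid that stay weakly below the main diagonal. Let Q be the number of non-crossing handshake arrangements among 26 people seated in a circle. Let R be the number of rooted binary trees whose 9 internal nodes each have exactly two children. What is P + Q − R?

Monotone paths in an n×n grid that stay weakly below the diagonal are counted by C_n; here n = 12. So P = C_12 = 208012.
Non-crossing handshake pairings of 2n people are counted by C_n; 26 people gives n = 13. So Q = C_13 = 742900.
The number of full binary trees on 9 internal nodes is the Catalan number C_9. So R = C_9 = 4862.
P + Q − R = 208012 + 742900 − 4862 = 946050.

946050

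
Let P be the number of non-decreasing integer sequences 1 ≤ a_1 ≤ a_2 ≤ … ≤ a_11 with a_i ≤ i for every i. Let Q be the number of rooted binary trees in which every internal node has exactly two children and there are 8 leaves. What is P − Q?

58357

Weakly increasing sequences with a_i ≤ i biject with Dyck paths of semilength 11, so there are C_11. So P = C_11 = 58786.
Full binary trees with 8 leaves have 8−1 = 7 internal nodes, so there are C_7 of them. So Q = C_7 = 429.
P − Q = 58786 − 429 = 58357.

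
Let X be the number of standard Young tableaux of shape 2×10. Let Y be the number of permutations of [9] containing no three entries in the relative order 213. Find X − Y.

11934

By the hook-length formula (or a Dyck-path bijection), SYT of shape 2×10 number C_10. So X = C_10 = 16796.
For any fixed pattern of length 3, the pattern-avoiding permutations of [9] number C_9. So Y = C_9 = 4862.
X − Y = 16796 − 4862 = 11934.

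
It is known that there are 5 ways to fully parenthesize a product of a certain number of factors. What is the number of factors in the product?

4

Parenthesizations of m factors are counted by C_{m−1}. Since C_3 = 5, the index is 3.
So the index is 3, and the number of factors is 3 + 1 = 4.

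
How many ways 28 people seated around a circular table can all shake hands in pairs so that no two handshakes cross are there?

2674440

With 28 = 2·14 people, non-crossing handshake pairings are non-crossing perfect matchings on a circle, counted by C_14.
C_14 = C(28,14)/15 = 40116600/15 = 2674440.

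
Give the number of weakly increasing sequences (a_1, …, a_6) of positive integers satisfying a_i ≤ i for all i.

132

Such sub-staircase sequences of length n are counted by C_n; here n = 6.
C_6 = C(12,6)/7 = 924/7 = 132.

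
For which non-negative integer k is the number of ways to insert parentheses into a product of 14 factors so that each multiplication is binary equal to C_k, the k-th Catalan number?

13

Bracketing 14 factors into binary products is counted by C_{14−1} = C_13.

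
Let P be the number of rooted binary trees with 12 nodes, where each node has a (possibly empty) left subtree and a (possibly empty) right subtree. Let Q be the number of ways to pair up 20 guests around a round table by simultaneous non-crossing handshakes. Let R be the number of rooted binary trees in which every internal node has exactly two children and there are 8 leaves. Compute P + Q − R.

224379

Rooted binary trees with 12 nodes (each child slot possibly empty) number C_12. So P = C_12 = 208012.
With 20 = 2·10 people, non-crossing handshake pairings are non-crossing perfect matchings on a circle, counted by C_10. So Q = C_10 = 16796.
A full binary tree with L leaves has L−1 internal nodes and is counted by C_{L−1}; L = 8 gives C_7. So R = C_7 = 429.
P + Q − R = 208012 + 16796 − 429 = 224379.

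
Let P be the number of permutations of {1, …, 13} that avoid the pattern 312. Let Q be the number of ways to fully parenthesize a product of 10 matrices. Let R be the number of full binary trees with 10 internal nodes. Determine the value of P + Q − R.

730966

For any fixed pattern of length 3, the pattern-avoiding permutations of [13] number C_13. So P = C_13 = 742900.
Parenthesizations of m factors correspond to full binary trees with m leaves, counted by C_{m−1}; m = 10 gives C_9. So Q = C_9 = 4862.
The number of full binary trees on 10 internal nodes is the Catalan number C_10. So R = C_10 = 16796.
P + Q − R = 742900 + 4862 − 16796 = 730966.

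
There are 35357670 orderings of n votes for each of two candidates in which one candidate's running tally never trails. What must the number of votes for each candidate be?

Such ballot sequences with n votes each are counted by C_n. The Catalan number equal to 35357670 is C_16.

16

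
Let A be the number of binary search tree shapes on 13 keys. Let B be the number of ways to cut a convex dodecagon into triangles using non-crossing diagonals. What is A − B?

726104

Rooted binary trees with 13 nodes (each child slot possibly empty) number C_13. So A = C_13 = 742900.
A convex 12-gon is triangulated into 10 triangles, and the number of such triangulations is the Catalan number C_{12−2} = C_10. So B = C_10 = 16796.
A − B = 742900 − 16796 = 726104.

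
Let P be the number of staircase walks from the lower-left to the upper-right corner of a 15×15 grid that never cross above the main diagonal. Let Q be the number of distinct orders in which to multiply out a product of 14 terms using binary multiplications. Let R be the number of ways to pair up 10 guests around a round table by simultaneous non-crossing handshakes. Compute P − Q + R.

8951987

Monotone paths in an n×n grid that stay weakly below the diagonal are counted by C_n; here n = 15. So P = C_15 = 9694845.
Ways to associate a product of 14 factors correspond to binary trees on 14 leaves, so the count is C_13. So Q = C_13 = 742900.
With 10 = 2·5 people, non-crossing handshake pairings are non-crossing perfect matchings on a circle, counted by C_5. So R = C_5 = 42.
P − Q + R = 9694845 − 742900 + 42 = 8951987.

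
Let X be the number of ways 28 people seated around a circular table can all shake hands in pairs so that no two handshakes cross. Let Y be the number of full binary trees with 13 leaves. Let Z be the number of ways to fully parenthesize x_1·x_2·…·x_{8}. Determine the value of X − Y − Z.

2465999

Non-crossing handshake pairings of 2n people are counted by C_n; 28 people gives n = 14. So X = C_14 = 2674440.
Full binary trees with 13 leaves have 13−1 = 12 internal nodes, so there are C_12 of them. So Y = C_12 = 208012.
Parenthesizations of m factors correspond to full binary trees with m leaves, counted by C_{m−1}; m = 8 gives C_7. So Z = C_7 = 429.
X − Y − Z = 2674440 − 208012 − 429 = 2465999.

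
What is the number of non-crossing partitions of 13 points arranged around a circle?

742900

The non-crossing partitions of [13] form a lattice of size C_13.
C_13 = 742900.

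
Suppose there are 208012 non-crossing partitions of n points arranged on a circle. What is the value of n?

Non-crossing partitions of [n] are counted by C_n, and C_12 = 208012.

12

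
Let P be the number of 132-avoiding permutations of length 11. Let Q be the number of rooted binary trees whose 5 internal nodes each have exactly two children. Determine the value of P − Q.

58744

Permutations of [n] avoiding any single length-3 pattern are counted by C_n; here n = 11. So P = C_11 = 58786.
The number of full binary trees on 5 internal nodes is the Catalan number C_5. So Q = C_5 = 42.
P − Q = 58786 − 42 = 58744.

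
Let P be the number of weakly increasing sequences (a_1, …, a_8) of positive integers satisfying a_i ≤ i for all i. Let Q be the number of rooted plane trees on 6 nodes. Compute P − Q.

1388

Such sub-staircase sequences of length n are counted by C_n; here n = 8. So P = C_8 = 1430.
A rooted plane tree on 6 nodes has 5 edges, and such trees are counted by C_5. So Q = C_5 = 42.
P − Q = 1430 − 42 = 1388.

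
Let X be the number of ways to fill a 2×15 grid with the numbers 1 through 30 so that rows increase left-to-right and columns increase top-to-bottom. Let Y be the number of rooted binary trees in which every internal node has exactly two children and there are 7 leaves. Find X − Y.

9694713

By the hook-length formula (or a Dyck-path bijection), SYT of shape 2×15 number C_15. So X = C_15 = 9694845.
Full binary trees with 7 leaves have 7−1 = 6 internal nodes, so there are C_6 of them. So Y = C_6 = 132.
X − Y = 9694845 − 132 = 9694713.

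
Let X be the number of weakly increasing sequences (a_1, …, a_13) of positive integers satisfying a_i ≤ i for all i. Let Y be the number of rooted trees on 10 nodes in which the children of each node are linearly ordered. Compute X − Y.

738038

Such sub-staircase sequences of length n are counted by C_n; here n = 13. So X = C_13 = 742900.
A rooted plane tree on 10 nodes has 9 edges, and such trees are counted by C_9. So Y = C_9 = 4862.
X − Y = 742900 − 4862 = 738038.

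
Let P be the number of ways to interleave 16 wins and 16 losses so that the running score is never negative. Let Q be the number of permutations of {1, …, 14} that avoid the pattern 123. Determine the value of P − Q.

Ballot sequences with n votes each where one side never trails are Dyck words, counted by C_n; here n = 16. So P = C_16 = 35357670.
Permutations of [n] avoiding any single length-3 pattern are counted by C_n; here n = 14. So Q = C_14 = 2674440.
P − Q = 35357670 − 2674440 = 32683230.

32683230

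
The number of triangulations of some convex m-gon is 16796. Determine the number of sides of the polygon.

Triangulations of a convex m-gon are counted by C_{m−2}. Since C_10 = 16796, the index is 10.
So m − 2 = 10, giving m = 12 sides.

12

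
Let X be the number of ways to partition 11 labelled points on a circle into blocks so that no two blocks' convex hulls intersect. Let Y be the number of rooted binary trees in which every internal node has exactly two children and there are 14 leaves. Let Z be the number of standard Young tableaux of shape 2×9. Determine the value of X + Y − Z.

796824

The non-crossing partitions of [11] form a lattice of size C_11. So X = C_11 = 58786.
Full binary trees with 14 leaves have 14−1 = 13 internal nodes, so there are C_13 of them. So Y = C_13 = 742900.
Standard Young tableaux of shape 2×n are counted by C_n; here n = 9. So Z = C_9 = 4862.
X + Y − Z = 58786 + 742900 − 4862 = 796824.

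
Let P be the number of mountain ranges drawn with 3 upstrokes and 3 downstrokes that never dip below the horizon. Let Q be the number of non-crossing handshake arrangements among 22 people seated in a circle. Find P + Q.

Paths of 3 up- and 3 down-steps that never dip below the axis are Dyck paths; their count is C_3. So P = C_3 = 5.
Non-crossing handshake pairings of 2n people are counted by C_n; 22 people gives n = 11. So Q = C_11 = 58786.
P + Q = 5 + 58786 = 58791.

58791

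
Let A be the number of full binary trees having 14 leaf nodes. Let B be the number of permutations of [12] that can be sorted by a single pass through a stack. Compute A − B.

534888

Full binary trees with 14 leaves have 14−1 = 13 internal nodes, so there are C_13 of them. So A = C_13 = 742900.
By Knuth's characterisation, the stack-sortable permutations of length 12 are the 231-avoiders, numbering C_12. So B = C_12 = 208012.
A − B = 742900 − 208012 = 534888.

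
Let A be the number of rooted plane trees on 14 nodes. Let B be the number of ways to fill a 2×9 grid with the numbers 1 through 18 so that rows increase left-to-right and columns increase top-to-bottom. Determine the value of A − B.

738038

Rooted ordered (plane) trees on m nodes have m−1 edges and are counted by C_{m−1}; m = 14 gives C_13. So A = C_13 = 742900.
By the hook-length formula (or a Dyck-path bijection), SYT of shape 2×9 number C_9. So B = C_9 = 4862.
A − B = 742900 − 4862 = 738038.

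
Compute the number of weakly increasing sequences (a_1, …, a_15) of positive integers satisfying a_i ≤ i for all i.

Weakly increasing sequences with a_i ≤ i biject with Dyck paths of semilength 15, so there are C_15.
C_15 = C(30,15)/16 = 155117520/16 = 9694845.

9694845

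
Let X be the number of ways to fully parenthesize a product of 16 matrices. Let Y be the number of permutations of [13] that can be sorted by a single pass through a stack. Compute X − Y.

8951945

Parenthesizations of m factors correspond to full binary trees with m leaves, counted by C_{m−1}; m = 16 gives C_15. So X = C_15 = 9694845.
Stack-sortable permutations are exactly the 231-avoiding ones, counted by C_n; here n = 13. So Y = C_13 = 742900.
X − Y = 9694845 − 742900 = 8951945.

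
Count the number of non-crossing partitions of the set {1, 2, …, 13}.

The non-crossing partitions of [13] form a lattice of size C_13.
C_13 = C(26,13)/14 = 10400600/14 = 742900.

742900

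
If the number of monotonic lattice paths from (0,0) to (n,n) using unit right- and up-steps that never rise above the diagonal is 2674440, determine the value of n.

Such diagonal-avoiding paths in an n×n grid are counted by C_n. The Catalan number equal to 2674440 is C_14.

14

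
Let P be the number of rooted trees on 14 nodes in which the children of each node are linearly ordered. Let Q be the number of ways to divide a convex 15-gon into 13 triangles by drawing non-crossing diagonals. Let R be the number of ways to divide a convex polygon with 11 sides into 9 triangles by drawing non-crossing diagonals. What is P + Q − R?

Rooted ordered (plane) trees on m nodes have m−1 edges and are counted by C_{m−1}; m = 14 gives C_13. So P = C_13 = 742900.
A convex 15-gon is triangulated into 13 triangles, and the number of such triangulations is the Catalan number C_{15−2} = C_13. So Q = C_13 = 742900.
The number of triangulations of an 11-gon is the Catalan number C_9 (index = sides − 2). So R = C_9 = 4862.
P + Q − R = 742900 + 742900 − 4862 = 1480938.

1480938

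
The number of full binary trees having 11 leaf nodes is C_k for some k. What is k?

Full binary trees with 11 leaves have 11−1 = 10 internal nodes, so there are C_10 of them.

10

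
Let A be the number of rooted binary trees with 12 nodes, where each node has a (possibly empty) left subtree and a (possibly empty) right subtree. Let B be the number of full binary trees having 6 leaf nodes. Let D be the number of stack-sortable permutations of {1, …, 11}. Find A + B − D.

149268

There are C_n binary search tree shapes on n keys; with n = 12 that is C_12. So A = C_12 = 208012.
Full binary trees with 6 leaves have 6−1 = 5 internal nodes, so there are C_5 of them. So B = C_5 = 42.
Stack-sortable permutations are exactly the 231-avoiding ones, counted by C_n; here n = 11. So D = C_11 = 58786.
A + B − D = 208012 + 42 − 58786 = 149268.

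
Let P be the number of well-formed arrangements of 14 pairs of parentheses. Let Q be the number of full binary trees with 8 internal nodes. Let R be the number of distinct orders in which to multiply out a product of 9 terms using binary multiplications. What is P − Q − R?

2671580

Balanced strings of n pairs of brackets are counted by C_n; here n = 14. So P = C_14 = 2674440.
The number of full binary trees on 8 internal nodes is the Catalan number C_8. So Q = C_8 = 1430.
Parenthesizations of m factors correspond to full binary trees with m leaves, counted by C_{m−1}; m = 9 gives C_8. So R = C_8 = 1430.
P − Q − R = 2674440 − 1430 − 1430 = 2671580.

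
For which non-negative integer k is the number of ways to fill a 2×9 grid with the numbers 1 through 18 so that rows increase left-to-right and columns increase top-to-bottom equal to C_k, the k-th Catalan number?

By the hook-length formula (or a Dyck-path bijection), SYT of shape 2×9 number C_9.

9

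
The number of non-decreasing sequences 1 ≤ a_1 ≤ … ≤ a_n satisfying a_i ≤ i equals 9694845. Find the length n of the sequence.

Such sub-staircase sequences of length n are counted by C_n. Since C_15 = 9694845, the index is 15.

15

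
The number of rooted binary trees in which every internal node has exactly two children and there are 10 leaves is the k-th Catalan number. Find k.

9

Full binary trees with 10 leaves have 10−1 = 9 internal nodes, so there are C_9 of them.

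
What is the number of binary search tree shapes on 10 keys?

16796

There are C_n binary search tree shapes on n keys; with n = 10 that is C_10.
C_10 = 16796.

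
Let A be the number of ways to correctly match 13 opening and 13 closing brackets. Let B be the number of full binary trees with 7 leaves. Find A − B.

A balanced arrangement of 13 bracket pairs is a Dyck word of semilength 13, so the count is C_13. So A = C_13 = 742900.
A full binary tree with L leaves has L−1 internal nodes and is counted by C_{L−1}; L = 7 gives C_6. So B = C_6 = 132.
A − B = 742900 − 132 = 742768.

742768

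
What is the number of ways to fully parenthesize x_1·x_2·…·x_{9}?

1430

Parenthesizations of m factors correspond to full binary trees with m leaves, counted by C_{m−1}; m = 9 gives C_8.
C_8 = C_7 · 2(2·7+1)/(7+2) = 429 · 30/9 = 1430.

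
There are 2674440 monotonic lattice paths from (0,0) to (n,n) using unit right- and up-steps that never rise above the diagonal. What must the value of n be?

Such diagonal-avoiding paths in an n×n grid are counted by C_n. The Catalan number equal to 2674440 is C_14.

14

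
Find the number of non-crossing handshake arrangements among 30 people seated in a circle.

With 30 = 2·15 people, non-crossing handshake pairings are non-crossing perfect matchings on a circle, counted by C_15.
C_15 = 9694845.

9694845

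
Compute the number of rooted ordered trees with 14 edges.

Rooted ordered trees with n edges are counted by C_n; here n = 14.
C_14 = 2674440.

2674440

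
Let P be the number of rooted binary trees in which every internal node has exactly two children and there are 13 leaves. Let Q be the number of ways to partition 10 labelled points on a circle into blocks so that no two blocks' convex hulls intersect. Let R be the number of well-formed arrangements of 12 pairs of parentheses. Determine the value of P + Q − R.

Full binary trees with 13 leaves have 13−1 = 12 internal nodes, so there are C_12 of them. So P = C_12 = 208012.
Non-crossing partitions of an n-element set are counted by C_n; here n = 10. So Q = C_10 = 16796.
With 12 pairs the number of balanced bracket strings is the Catalan number C_12. So R = C_12 = 208012.
P + Q − R = 208012 + 16796 − 208012 = 16796.

16796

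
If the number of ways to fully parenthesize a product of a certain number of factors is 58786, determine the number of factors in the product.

12

Parenthesizations of m factors are counted by C_{m−1}. The Catalan number equal to 58786 is C_11.
So the index is 11, and the number of factors is 11 + 1 = 12.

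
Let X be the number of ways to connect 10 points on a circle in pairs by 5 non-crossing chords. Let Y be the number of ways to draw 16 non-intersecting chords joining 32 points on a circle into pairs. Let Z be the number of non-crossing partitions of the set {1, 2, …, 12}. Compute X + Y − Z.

Pairing 10 circle points by 5 non-crossing chords gives C_5 matchings. So X = C_5 = 42.
Pairing 32 circle points by 16 non-crossing chords gives C_16 matchings. So Y = C_16 = 35357670.
The non-crossing partitions of [12] form a lattice of size C_12. So Z = C_12 = 208012.
X + Y − Z = 42 + 35357670 − 208012 = 35149700.

35149700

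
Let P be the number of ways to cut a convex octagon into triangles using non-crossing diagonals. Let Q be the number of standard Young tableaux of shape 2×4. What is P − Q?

118

A convex 8-gon is triangulated into 6 triangles, and the number of such triangulations is the Catalan number C_{8−2} = C_6. So P = C_6 = 132.
By the hook-length formula (or a Dyck-path bijection), SYT of shape 2×4 number C_4. So Q = C_4 = 14.
P − Q = 132 − 14 = 118.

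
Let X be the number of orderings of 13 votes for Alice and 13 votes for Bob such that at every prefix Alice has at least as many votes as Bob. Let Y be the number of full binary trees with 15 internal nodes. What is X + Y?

10437745

Reading a vote for the leader as '(' and for the other as ')' turns such a sequence into a balanced string of 13 pairs, so the count is C_13. So X = C_13 = 742900.
The number of full binary trees on 15 internal nodes is the Catalan number C_15. So Y = C_15 = 9694845.
X + Y = 742900 + 9694845 = 10437745.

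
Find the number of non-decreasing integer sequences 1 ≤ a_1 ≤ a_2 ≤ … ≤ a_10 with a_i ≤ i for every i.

Weakly increasing sequences with a_i ≤ i biject with Dyck paths of semilength 10, so there are C_10.
C_10 = C_9 · 2(2·9+1)/(9+2) = 4862 · 38/11 = 16796.

16796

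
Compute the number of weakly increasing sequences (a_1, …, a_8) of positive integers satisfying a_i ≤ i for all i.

Weakly increasing sequences with a_i ≤ i biject with Dyck paths of semilength 8, so there are C_8.
C_8 = C(16,8)/9 = 12870/9 = 1430.

1430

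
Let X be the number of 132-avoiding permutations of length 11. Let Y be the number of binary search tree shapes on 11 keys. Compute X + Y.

117572

For any fixed pattern of length 3, the pattern-avoiding permutations of [11] number C_11. So X = C_11 = 58786.
There are C_n binary search tree shapes on n keys; with n = 11 that is C_11. So Y = C_11 = 58786.
X + Y = 58786 + 58786 = 117572.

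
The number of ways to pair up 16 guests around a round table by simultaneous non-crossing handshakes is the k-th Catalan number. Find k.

8

Non-crossing handshake pairings of 2n people are counted by C_n; 16 people gives n = 8.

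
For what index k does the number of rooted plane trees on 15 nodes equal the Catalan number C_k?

14

A rooted plane tree on 15 nodes has 14 edges, and such trees are counted by C_14.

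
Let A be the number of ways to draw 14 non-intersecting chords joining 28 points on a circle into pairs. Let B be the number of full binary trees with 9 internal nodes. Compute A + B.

Non-crossing perfect matchings of 2n points on a circle are counted by C_n; with 28 points, n = 14. So A = C_14 = 2674440.
The number of full binary trees on 9 internal nodes is the Catalan number C_9. So B = C_9 = 4862.
A + B = 2674440 + 4862 = 2679302.

2679302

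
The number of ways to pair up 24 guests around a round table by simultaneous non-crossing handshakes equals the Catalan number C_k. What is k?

With 24 = 2·12 people, non-crossing handshake pairings are non-crossing perfect matchings on a circle, counted by C_12.

12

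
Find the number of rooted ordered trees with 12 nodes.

A rooted plane tree on 12 nodes has 11 edges, and such trees are counted by C_11.
C_11 = 58786.

58786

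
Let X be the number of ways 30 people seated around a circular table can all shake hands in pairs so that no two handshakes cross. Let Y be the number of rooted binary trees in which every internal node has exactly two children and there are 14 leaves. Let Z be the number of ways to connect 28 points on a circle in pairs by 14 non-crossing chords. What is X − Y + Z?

With 30 = 2·15 people, non-crossing handshake pairings are non-crossing perfect matchings on a circle, counted by C_15. So X = C_15 = 9694845.
Full binary trees with 14 leaves have 14−1 = 13 internal nodes, so there are C_13 of them. So Y = C_13 = 742900.
Non-crossing perfect matchings of 2n points on a circle are counted by C_n; with 28 points, n = 14. So Z = C_14 = 2674440.
X − Y + Z = 9694845 − 742900 + 2674440 = 11626385.

11626385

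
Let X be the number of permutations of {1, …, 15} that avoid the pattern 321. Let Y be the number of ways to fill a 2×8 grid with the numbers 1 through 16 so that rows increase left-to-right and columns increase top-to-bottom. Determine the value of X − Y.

9693415

For any fixed pattern of length 3, the pattern-avoiding permutations of [15] number C_15. So X = C_15 = 9694845.
Standard Young tableaux of shape 2×n are counted by C_n; here n = 8. So Y = C_8 = 1430.
X − Y = 9694845 − 1430 = 9693415.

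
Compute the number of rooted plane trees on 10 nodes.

A rooted plane tree on 10 nodes has 9 edges, and such trees are counted by C_9.
C_9 = C(18,9)/10 = 48620/10 = 4862.

4862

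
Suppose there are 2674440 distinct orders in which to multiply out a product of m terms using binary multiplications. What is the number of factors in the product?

15

Parenthesizations of m factors are counted by C_{m−1}, and C_14 = 2674440.
So the index is 14, and the number of factors is 14 + 1 = 15.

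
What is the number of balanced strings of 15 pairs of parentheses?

With 15 pairs the number of balanced bracket strings is the Catalan number C_15.
C_15 = C(30,15)/16 = 155117520/16 = 9694845.

9694845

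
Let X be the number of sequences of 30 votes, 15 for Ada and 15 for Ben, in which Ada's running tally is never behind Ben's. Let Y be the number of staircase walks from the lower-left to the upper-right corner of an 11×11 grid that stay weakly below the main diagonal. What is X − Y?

Reading a vote for the leader as '(' and for the other as ')' turns such a sequence into a balanced string of 15 pairs, so the count is C_15. So X = C_15 = 9694845.
Sub-diagonal monotone paths from (0,0) to (11,11) biject with Dyck paths of semilength 11, giving C_11. So Y = C_11 = 58786.
X − Y = 9694845 − 58786 = 9636059.

9636059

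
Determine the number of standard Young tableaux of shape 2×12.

208012

Standard Young tableaux of shape 2×n are counted by C_n; here n = 12.
C_12 = C(24,12)/13 = 2704156/13 = 208012.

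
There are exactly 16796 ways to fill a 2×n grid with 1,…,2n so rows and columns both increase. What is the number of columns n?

10

Standard Young tableaux of shape 2×n are counted by C_n, and C_10 = 16796.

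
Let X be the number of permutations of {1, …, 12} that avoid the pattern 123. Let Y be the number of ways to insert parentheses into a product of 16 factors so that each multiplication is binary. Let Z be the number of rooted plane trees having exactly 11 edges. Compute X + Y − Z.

Permutations of [n] avoiding any single length-3 pattern are counted by C_n; here n = 12. So X = C_12 = 208012.
Bracketing 16 factors into binary products is counted by C_{16−1} = C_15. So Y = C_15 = 9694845.
Rooted ordered trees with n edges are counted by C_n; here n = 11. So Z = C_11 = 58786.
X + Y − Z = 208012 + 9694845 − 58786 = 9844071.

9844071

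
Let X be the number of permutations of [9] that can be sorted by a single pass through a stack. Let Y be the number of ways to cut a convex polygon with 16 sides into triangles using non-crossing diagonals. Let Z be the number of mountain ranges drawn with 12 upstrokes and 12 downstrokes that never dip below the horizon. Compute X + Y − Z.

2471290

By Knuth's characterisation, the stack-sortable permutations of length 9 are the 231-avoiders, numbering C_9. So X = C_9 = 4862.
Triangulations of a convex m-gon are counted by C_{m−2}; with m = 16 this is C_14. So Y = C_14 = 2674440.
Dyck paths of semilength n (length 2n) are counted by C_n; here n = 12. So Z = C_12 = 208012.
X + Y − Z = 4862 + 2674440 − 208012 = 2471290.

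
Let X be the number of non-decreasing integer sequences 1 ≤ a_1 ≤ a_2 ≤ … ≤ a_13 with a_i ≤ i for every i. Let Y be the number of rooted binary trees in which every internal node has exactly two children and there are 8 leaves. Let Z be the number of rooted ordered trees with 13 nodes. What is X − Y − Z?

534459

Such sub-staircase sequences of length n are counted by C_n; here n = 13. So X = C_13 = 742900.
Full binary trees with 8 leaves have 8−1 = 7 internal nodes, so there are C_7 of them. So Y = C_7 = 429.
Rooted ordered (plane) trees on m nodes have m−1 edges and are counted by C_{m−1}; m = 13 gives C_12. So Z = C_12 = 208012.
X − Y − Z = 742900 − 429 − 208012 = 534459.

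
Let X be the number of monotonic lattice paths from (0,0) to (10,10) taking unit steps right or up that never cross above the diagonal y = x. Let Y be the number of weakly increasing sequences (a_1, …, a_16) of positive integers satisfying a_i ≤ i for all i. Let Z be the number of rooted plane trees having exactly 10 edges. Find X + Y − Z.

Sub-diagonal monotone paths from (0,0) to (10,10) biject with Dyck paths of semilength 10, giving C_10. So X = C_10 = 16796.
Weakly increasing sequences with a_i ≤ i biject with Dyck paths of semilength 16, so there are C_16. So Y = C_16 = 35357670.
Rooted ordered trees with n edges are counted by C_n; here n = 10. So Z = C_10 = 16796.
X + Y − Z = 16796 + 35357670 − 16796 = 35357670.

35357670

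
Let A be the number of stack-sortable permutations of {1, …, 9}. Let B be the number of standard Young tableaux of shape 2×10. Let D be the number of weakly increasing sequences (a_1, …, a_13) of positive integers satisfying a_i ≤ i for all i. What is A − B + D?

Stack-sortable permutations are exactly the 231-avoiding ones, counted by C_n; here n = 9. So A = C_9 = 4862.
Standard Young tableaux of shape 2×n are counted by C_n; here n = 10. So B = C_10 = 16796.
Such sub-staircase sequences of length n are counted by C_n; here n = 13. So D = C_13 = 742900.
A − B + D = 4862 − 16796 + 742900 = 730966.

730966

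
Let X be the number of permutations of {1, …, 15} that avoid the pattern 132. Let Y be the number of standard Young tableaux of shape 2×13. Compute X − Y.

For any fixed pattern of length 3, the pattern-avoiding permutations of [15] number C_15. So X = C_15 = 9694845.
Standard Young tableaux of shape 2×n are counted by C_n; here n = 13. So Y = C_13 = 742900.
X − Y = 9694845 − 742900 = 8951945.

8951945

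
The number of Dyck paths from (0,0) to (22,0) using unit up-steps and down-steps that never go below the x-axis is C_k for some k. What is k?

11

Dyck paths of semilength n (length 2n) are counted by C_n; here n = 11.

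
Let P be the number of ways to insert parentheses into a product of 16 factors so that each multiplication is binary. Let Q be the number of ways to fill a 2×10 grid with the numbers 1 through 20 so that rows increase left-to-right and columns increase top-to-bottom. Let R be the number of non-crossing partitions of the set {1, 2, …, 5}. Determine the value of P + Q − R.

Bracketing 16 factors into binary products is counted by C_{16−1} = C_15. So P = C_15 = 9694845.
By the hook-length formula (or a Dyck-path bijection), SYT of shape 2×10 number C_10. So Q = C_10 = 16796.
The non-crossing partitions of [5] form a lattice of size C_5. So R = C_5 = 42.
P + Q − R = 9694845 + 16796 − 42 = 9711599.

9711599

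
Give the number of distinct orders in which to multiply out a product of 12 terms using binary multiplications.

Ways to associate a product of 12 factors correspond to binary trees on 12 leaves, so the count is C_11.
C_11 = C(22,11)/12 = 705432/12 = 58786.

58786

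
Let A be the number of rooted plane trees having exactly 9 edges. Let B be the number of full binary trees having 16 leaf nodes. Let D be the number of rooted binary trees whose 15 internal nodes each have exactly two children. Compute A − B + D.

4862

Rooted ordered trees with n edges are counted by C_n; here n = 9. So A = C_9 = 4862.
A full binary tree with L leaves has L−1 internal nodes and is counted by C_{L−1}; L = 16 gives C_15. So B = C_15 = 9694845.
The number of full binary trees on 15 internal nodes is the Catalan number C_15. So D = C_15 = 9694845.
A − B + D = 4862 − 9694845 + 9694845 = 4862.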